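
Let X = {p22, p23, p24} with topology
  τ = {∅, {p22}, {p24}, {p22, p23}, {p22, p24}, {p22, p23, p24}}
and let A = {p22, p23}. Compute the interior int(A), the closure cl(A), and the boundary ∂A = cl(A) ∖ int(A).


int(A) = {p22, p23}, cl(A) = {p22, p23}, ∂A = ∅.

Closed sets in (X, τ) are complements of opens:
  closed(X, τ) = {∅, {p23}, {p24}, {p22, p23}, {p23, p24}, {p22, p23, p24}}.
int(A) = ⋃ {U ∈ τ : U ⊆ A}. Opens contained in A: ∅, {p22}, {p22, p23}.
Taking the union of these: int(A) = {p22, p23}.
cl(A) = ⋂ {C closed : A ⊆ C}. Closed sets containing A: {p22, p23}, {p22, p23, p24}.
Intersecting these: cl(A) = {p22, p23}.
∂A = cl(A) ∖ int(A) = {p22, p23} ∖ {p22, p23} = ∅.


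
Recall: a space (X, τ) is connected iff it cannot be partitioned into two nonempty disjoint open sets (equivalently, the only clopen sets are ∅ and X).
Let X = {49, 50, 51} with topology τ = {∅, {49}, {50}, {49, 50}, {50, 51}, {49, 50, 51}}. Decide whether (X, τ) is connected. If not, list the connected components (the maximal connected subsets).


(X, τ) is disconnected; components = [{49}, {50, 51}].

Find clopen sets (U ∈ τ with X ∖ U ∈ τ):
  U = ∅, X ∖ U = {49, 50, 51} — both open, so U is clopen.
  U = {49}, X ∖ U = {50, 51} — both open, so U is clopen.
  U = {50, 51}, X ∖ U = {49} — both open, so U is clopen.
  U = {49, 50, 51}, X ∖ U = ∅ — both open, so U is clopen.
Nontrivial clopen(s) exist: e.g. {50, 51}. So (X, τ) is disconnected.
Compute connected components by grouping points that agree on all clopens:
  component: {49}
  component: {50, 51}


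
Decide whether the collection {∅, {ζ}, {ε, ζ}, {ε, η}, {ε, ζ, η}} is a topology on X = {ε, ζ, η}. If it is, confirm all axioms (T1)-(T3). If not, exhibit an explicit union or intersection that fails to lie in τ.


τ is NOT a topology on X.

Axiom (T1): ∅ ∈ τ? Yes; X ∈ τ? Yes.
Axiom (T2/T3): check pairwise unions and intersections of members of τ.
Counterexample for (T3): {ε, ζ} ∩ {ε, η} = {ε} ∉ τ. Therefore τ is NOT a topology.


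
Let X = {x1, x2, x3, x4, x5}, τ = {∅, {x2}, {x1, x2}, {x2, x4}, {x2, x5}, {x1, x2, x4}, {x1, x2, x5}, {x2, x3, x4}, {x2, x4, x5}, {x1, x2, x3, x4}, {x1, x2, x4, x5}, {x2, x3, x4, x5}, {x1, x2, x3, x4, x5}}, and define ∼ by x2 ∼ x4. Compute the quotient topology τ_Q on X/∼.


X/∼ = {[x1], [x2=x4], [x3], [x5]}; |τ_Q| = 9.

Equivalence classes: [x1], [x2=x4], [x3], [x5].
Quotient map π: X → X/∼ sends x1 ↦ [x1], x2 ↦ [x2=x4], x3 ↦ [x3], x4 ↦ [x2=x4], x5 ↦ [x5].
For each subset V ⊆ X/∼, compute π^{-1}(V) ⊆ X and check whether π^{-1}(V) ∈ τ. V is open in τ_Q iff π^{-1}(V) ∈ τ.
  V = {}: π^{-1}(V) = ∅ ∈ τ ✓.
  V = {[x1]}: π^{-1}(V) = {x1} ∉ τ ✗.
  V = {[x2=x4]}: π^{-1}(V) = {x2, x4} ∈ τ ✓.
  V = {[x1], [x2=x4]}: π^{-1}(V) = {x1, x2, x4} ∈ τ ✓.
  V = {[x3]}: π^{-1}(V) = {x3} ∉ τ ✗.
  V = {[x1], [x3]}: π^{-1}(V) = {x1, x3} ∉ τ ✗.
  V = {[x2=x4], [x3]}: π^{-1}(V) = {x2, x3, x4} ∈ τ ✓.
  V = {[x1], [x2=x4], [x3]}: π^{-1}(V) = {x1, x2, x3, x4} ∈ τ ✓.
  V = {[x5]}: π^{-1}(V) = {x5} ∉ τ ✗.
  V = {[x1], [x5]}: π^{-1}(V) = {x1, x5} ∉ τ ✗.
  V = {[x2=x4], [x5]}: π^{-1}(V) = {x2, x4, x5} ∈ τ ✓.
  V = {[x1], [x2=x4], [x5]}: π^{-1}(V) = {x1, x2, x4, x5} ∈ τ ✓.
  V = {[x3], [x5]}: π^{-1}(V) = {x3, x5} ∉ τ ✗.
  V = {[x1], [x3], [x5]}: π^{-1}(V) = {x1, x3, x5} ∉ τ ✗.
  V = {[x2=x4], [x3], [x5]}: π^{-1}(V) = {x2, x3, x4, x5} ∈ τ ✓.
  V = {[x1], [x2=x4], [x3], [x5]}: π^{-1}(V) = {x1, x2, x3, x4, x5} ∈ τ ✓.
Open sets in the quotient: τ_Q = {{}, {[x2=x4]}, {[x1], [x2=x4]}, {[x2=x4], [x3]}, {[x1], [x2=x4], [x3]}, {[x2=x4], [x5]}, {[x1], [x2=x4], [x5]}, {[x2=x4], [x3], [x5]}, {[x1], [x2=x4], [x3], [x5]}} (9 elements).


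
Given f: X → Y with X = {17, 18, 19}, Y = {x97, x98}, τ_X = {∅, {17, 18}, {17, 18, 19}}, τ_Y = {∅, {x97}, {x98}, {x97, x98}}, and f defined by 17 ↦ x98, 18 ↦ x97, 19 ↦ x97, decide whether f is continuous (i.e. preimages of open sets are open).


f is NOT continuous.

Compute f^{-1}(U) for each U ∈ τ_Y:
  U = ∅: f^{-1}(U) = ∅ ∈ τ_X ✓.
  U = {x97}: f^{-1}(U) = {18, 19} ∉ τ_X ✗.
  U = {x98}: f^{-1}(U) = {17} ∉ τ_X ✗.
  U = {x97, x98}: f^{-1}(U) = {17, 18, 19} ∈ τ_X ✓.
Found U = {x97} with f^{-1}(U) = {18, 19} not in τ_X. Therefore f is NOT continuous.


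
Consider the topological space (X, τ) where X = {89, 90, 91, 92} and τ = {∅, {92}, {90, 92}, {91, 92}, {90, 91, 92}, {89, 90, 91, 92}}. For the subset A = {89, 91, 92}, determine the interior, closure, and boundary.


int(A) = {91, 92}, cl(A) = {89, 90, 91, 92}, ∂A = {89, 90}.

Closed sets in (X, τ) are complements of opens:
  closed(X, τ) = {∅, {89}, {89, 90}, {89, 91}, {89, 90, 91}, {89, 90, 91, 92}}.
int(A) = ⋃ {U ∈ τ : U ⊆ A}. Opens contained in A: ∅, {92}, {91, 92}.
Taking the union of these: int(A) = {91, 92}.
cl(A) = ⋂ {C closed : A ⊆ C}. Closed sets containing A: {89, 90, 91, 92}.
Intersecting these: cl(A) = {89, 90, 91, 92}.
∂A = cl(A) ∖ int(A) = {89, 90, 91, 92} ∖ {91, 92} = {89, 90}.


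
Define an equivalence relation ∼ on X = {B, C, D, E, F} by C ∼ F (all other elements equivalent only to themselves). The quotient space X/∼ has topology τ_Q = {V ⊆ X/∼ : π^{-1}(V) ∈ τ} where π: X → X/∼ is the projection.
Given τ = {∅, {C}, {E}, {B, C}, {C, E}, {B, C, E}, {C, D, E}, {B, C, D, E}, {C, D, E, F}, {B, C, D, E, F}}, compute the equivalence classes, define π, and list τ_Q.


X/∼ = {[B], [C=F], [D], [E]}; |τ_Q| = 4.

Equivalence classes: [B], [C=F], [D], [E].
Quotient map π: X → X/∼ sends B ↦ [B], C ↦ [C=F], D ↦ [D], E ↦ [E], F ↦ [C=F].
For each subset V ⊆ X/∼, compute π^{-1}(V) ⊆ X and check whether π^{-1}(V) ∈ τ. V is open in τ_Q iff π^{-1}(V) ∈ τ.
  V = {}: π^{-1}(V) = ∅ ∈ τ ✓.
  V = {[B]}: π^{-1}(V) = {B} ∉ τ ✗.
  V = {[C=F]}: π^{-1}(V) = {C, F} ∉ τ ✗.
  V = {[B], [C=F]}: π^{-1}(V) = {B, C, F} ∉ τ ✗.
  V = {[D]}: π^{-1}(V) = {D} ∉ τ ✗.
  V = {[B], [D]}: π^{-1}(V) = {B, D} ∉ τ ✗.
  V = {[C=F], [D]}: π^{-1}(V) = {C, D, F} ∉ τ ✗.
  V = {[B], [C=F], [D]}: π^{-1}(V) = {B, C, D, F} ∉ τ ✗.
  V = {[E]}: π^{-1}(V) = {E} ∈ τ ✓.
  V = {[B], [E]}: π^{-1}(V) = {B, E} ∉ τ ✗.
  V = {[C=F], [E]}: π^{-1}(V) = {C, E, F} ∉ τ ✗.
  V = {[B], [C=F], [E]}: π^{-1}(V) = {B, C, E, F} ∉ τ ✗.
  V = {[D], [E]}: π^{-1}(V) = {D, E} ∉ τ ✗.
  V = {[B], [D], [E]}: π^{-1}(V) = {B, D, E} ∉ τ ✗.
  V = {[C=F], [D], [E]}: π^{-1}(V) = {C, D, E, F} ∈ τ ✓.
  V = {[B], [C=F], [D], [E]}: π^{-1}(V) = {B, C, D, E, F} ∈ τ ✓.
Open sets in the quotient: τ_Q = {{}, {[E]}, {[C=F], [D], [E]}, {[B], [C=F], [D], [E]}} (4 elements).


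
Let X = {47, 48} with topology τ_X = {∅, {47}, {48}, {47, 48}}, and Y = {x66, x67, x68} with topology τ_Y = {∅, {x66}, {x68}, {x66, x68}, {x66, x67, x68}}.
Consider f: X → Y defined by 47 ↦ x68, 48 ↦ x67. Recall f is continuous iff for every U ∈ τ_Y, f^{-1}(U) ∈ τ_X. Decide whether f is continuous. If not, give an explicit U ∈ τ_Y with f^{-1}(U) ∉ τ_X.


f IS continuous.

Compute f^{-1}(U) for each U ∈ τ_Y:
  U = ∅: f^{-1}(U) = ∅ ∈ τ_X ✓.
  U = {x66}: f^{-1}(U) = ∅ ∈ τ_X ✓.
  U = {x68}: f^{-1}(U) = {47} ∈ τ_X ✓.
  U = {x66, x68}: f^{-1}(U) = {47} ∈ τ_X ✓.
  U = {x66, x67, x68}: f^{-1}(U) = {47, 48} ∈ τ_X ✓.
Every preimage lies in τ_X, so f IS continuous.


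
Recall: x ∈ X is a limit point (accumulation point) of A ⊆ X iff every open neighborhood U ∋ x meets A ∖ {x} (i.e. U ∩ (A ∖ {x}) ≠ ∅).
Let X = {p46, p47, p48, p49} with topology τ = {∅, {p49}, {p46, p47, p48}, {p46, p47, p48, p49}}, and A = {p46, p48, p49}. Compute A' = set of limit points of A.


A' = {p46, p47, p48}

For each x ∈ X, list the open sets U ∈ τ with x ∈ U, then check whether U ∩ (A ∖ {x}) ≠ ∅ for every such U.
  x = p46: opens ∋ x are {p46, p47, p48}, {p46, p47, p48, p49}; each meets A ∖ {p46}, so x IS a limit point.
  x = p47: opens ∋ x are {p46, p47, p48}, {p46, p47, p48, p49}; each meets A ∖ {p47}, so x IS a limit point.
  x = p48: opens ∋ x are {p46, p47, p48}, {p46, p47, p48, p49}; each meets A ∖ {p48}, so x IS a limit point.
  x = p49: open {p49} ∋ x has {p49} ∩ (A ∖ {p49}) = ∅, so x is NOT a limit point.
Collecting: A' = {p46, p47, p48}.


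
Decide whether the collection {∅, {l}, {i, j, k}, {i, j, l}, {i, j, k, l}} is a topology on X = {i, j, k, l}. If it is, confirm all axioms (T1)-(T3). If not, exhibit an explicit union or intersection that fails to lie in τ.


τ is NOT a topology on X.

Axiom (T1): ∅ ∈ τ? Yes; X ∈ τ? Yes.
Axiom (T2/T3): check pairwise unions and intersections of members of τ.
Counterexample for (T3): {i, j, k} ∩ {i, j, l} = {i, j} ∉ τ. Therefore τ is NOT a topology.


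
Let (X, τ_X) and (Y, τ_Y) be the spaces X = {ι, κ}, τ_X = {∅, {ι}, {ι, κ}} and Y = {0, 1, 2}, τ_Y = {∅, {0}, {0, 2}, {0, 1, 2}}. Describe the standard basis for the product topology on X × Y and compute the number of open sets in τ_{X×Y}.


Basis B = {∅ × ∅, {ι} × {0}, {ι} × {0, 2}, {ι, κ} × {0}, {ι} × {0, 1, 2}, {ι, κ} × {0, 2}, {ι, κ} × {0, 1, 2}}; |τ_{X×Y}| = 10.

Enumerate products U × V with U ∈ τ_X, V ∈ τ_Y (deduplicated):
  ∅ × ∅ = {} (∅)
  {ι} × {0} = {(ι,0)}
  {ι} × {0, 2} = {(ι,0), (ι,2)}
  {ι, κ} × {0} = {(ι,0), (κ,0)}
  {ι} × {0, 1, 2} = {(ι,0), (ι,1), (ι,2)}
  {ι, κ} × {0, 2} = {(ι,0), (ι,2), (κ,0), (κ,2)}
  {ι, κ} × {0, 1, 2} = {(ι,0), (ι,1), (ι,2), (κ,0), (κ,1), (κ,2)}
These 7 distinct sets form the basis B.
Close under arbitrary unions to get τ_{X×Y}; counting gives |τ_{X×Y}| = 10.


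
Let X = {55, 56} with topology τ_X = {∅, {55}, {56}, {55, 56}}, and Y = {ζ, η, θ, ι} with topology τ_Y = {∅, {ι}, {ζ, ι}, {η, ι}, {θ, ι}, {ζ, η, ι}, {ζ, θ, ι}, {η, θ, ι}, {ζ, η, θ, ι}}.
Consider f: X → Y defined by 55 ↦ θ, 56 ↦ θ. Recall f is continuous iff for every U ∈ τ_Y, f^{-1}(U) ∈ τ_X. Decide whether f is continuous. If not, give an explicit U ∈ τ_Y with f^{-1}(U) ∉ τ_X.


f IS continuous.

Compute f^{-1}(U) for each U ∈ τ_Y:
  U = ∅: f^{-1}(U) = ∅ ∈ τ_X ✓.
  U = {ι}: f^{-1}(U) = ∅ ∈ τ_X ✓.
  U = {ζ, ι}: f^{-1}(U) = ∅ ∈ τ_X ✓.
  U = {η, ι}: f^{-1}(U) = ∅ ∈ τ_X ✓.
  U = {θ, ι}: f^{-1}(U) = {55, 56} ∈ τ_X ✓.
  U = {ζ, η, ι}: f^{-1}(U) = ∅ ∈ τ_X ✓.
  U = {ζ, θ, ι}: f^{-1}(U) = {55, 56} ∈ τ_X ✓.
  U = {η, θ, ι}: f^{-1}(U) = {55, 56} ∈ τ_X ✓.
  U = {ζ, η, θ, ι}: f^{-1}(U) = {55, 56} ∈ τ_X ✓.
Every preimage lies in τ_X, so f IS continuous.


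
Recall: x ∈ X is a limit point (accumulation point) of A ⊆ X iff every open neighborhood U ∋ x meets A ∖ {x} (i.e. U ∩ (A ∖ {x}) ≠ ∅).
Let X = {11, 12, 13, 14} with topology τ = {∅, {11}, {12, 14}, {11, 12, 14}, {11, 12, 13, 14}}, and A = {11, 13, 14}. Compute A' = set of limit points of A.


A' = {12, 13}

For each x ∈ X, list the open sets U ∈ τ with x ∈ U, then check whether U ∩ (A ∖ {x}) ≠ ∅ for every such U.
  x = 11: open {11} ∋ x has {11} ∩ (A ∖ {11}) = ∅, so x is NOT a limit point.
  x = 12: opens ∋ x are {12, 14}, {11, 12, 14}, {11, 12, 13, 14}; each meets A ∖ {12}, so x IS a limit point.
  x = 13: opens ∋ x are {11, 12, 13, 14}; each meets A ∖ {13}, so x IS a limit point.
  x = 14: open {12, 14} ∋ x has {12, 14} ∩ (A ∖ {14}) = ∅, so x is NOT a limit point.
Collecting: A' = {12, 13}.


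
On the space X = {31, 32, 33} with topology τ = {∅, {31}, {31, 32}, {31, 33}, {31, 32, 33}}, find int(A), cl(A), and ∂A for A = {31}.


int(A) = {31}, cl(A) = {31, 32, 33}, ∂A = {32, 33}.

Closed sets in (X, τ) are complements of opens:
  closed(X, τ) = {∅, {32}, {33}, {32, 33}, {31, 32, 33}}.
int(A) = ⋃ {U ∈ τ : U ⊆ A}. Opens contained in A: ∅, {31}.
Taking the union of these: int(A) = {31}.
cl(A) = ⋂ {C closed : A ⊆ C}. Closed sets containing A: {31, 32, 33}.
Intersecting these: cl(A) = {31, 32, 33}.
∂A = cl(A) ∖ int(A) = {31, 32, 33} ∖ {31} = {32, 33}.


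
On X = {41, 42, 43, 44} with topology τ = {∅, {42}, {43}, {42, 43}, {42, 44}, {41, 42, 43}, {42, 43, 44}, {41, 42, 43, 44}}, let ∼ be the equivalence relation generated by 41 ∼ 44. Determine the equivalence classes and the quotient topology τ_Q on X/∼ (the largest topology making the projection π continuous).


X/∼ = {[41=44], [42], [43]}; |τ_Q| = 5.

Equivalence classes: [41=44], [42], [43].
Quotient map π: X → X/∼ sends 41 ↦ [41=44], 42 ↦ [42], 43 ↦ [43], 44 ↦ [41=44].
For each subset V ⊆ X/∼, compute π^{-1}(V) ⊆ X and check whether π^{-1}(V) ∈ τ. V is open in τ_Q iff π^{-1}(V) ∈ τ.
  V = {}: π^{-1}(V) = ∅ ∈ τ ✓.
  V = {[41=44]}: π^{-1}(V) = {41, 44} ∉ τ ✗.
  V = {[42]}: π^{-1}(V) = {42} ∈ τ ✓.
  V = {[41=44], [42]}: π^{-1}(V) = {41, 42, 44} ∉ τ ✗.
  V = {[43]}: π^{-1}(V) = {43} ∈ τ ✓.
  V = {[41=44], [43]}: π^{-1}(V) = {41, 43, 44} ∉ τ ✗.
  V = {[42], [43]}: π^{-1}(V) = {42, 43} ∈ τ ✓.
  V = {[41=44], [42], [43]}: π^{-1}(V) = {41, 42, 43, 44} ∈ τ ✓.
Open sets in the quotient: τ_Q = {{}, {[42]}, {[43]}, {[42], [43]}, {[41=44], [42], [43]}} (5 elements).


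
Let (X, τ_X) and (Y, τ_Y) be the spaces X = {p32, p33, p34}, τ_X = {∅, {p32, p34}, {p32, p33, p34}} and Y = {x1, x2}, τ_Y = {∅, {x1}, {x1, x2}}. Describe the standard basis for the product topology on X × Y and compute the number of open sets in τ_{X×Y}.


Basis B = {∅ × ∅, {p32, p34} × {x1}, {p32, p33, p34} × {x1}, {p32, p34} × {x1, x2}, {p32, p33, p34} × {x1, x2}}; |τ_{X×Y}| = 6.

Enumerate products U × V with U ∈ τ_X, V ∈ τ_Y (deduplicated):
  ∅ × ∅ = {} (∅)
  {p32, p34} × {x1} = {(p32,x1), (p34,x1)}
  {p32, p33, p34} × {x1} = {(p32,x1), (p33,x1), (p34,x1)}
  {p32, p34} × {x1, x2} = {(p32,x1), (p32,x2), (p34,x1), (p34,x2)}
  {p32, p33, p34} × {x1, x2} = {(p32,x1), (p32,x2), (p33,x1), (p33,x2), (p34,x1), (p34,x2)}
These 5 distinct sets form the basis B.
Close under arbitrary unions to get τ_{X×Y}; counting gives |τ_{X×Y}| = 6.


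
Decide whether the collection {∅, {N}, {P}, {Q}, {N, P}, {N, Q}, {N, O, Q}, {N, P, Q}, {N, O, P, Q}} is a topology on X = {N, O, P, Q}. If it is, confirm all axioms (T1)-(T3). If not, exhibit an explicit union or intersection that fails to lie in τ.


τ is NOT a topology on X.

Axiom (T1): ∅ ∈ τ? Yes; X ∈ τ? Yes.
Axiom (T2/T3): check pairwise unions and intersections of members of τ.
Counterexample for (T2): {P} ∪ {Q} = {P, Q} ∉ τ. Therefore τ is NOT a topology.


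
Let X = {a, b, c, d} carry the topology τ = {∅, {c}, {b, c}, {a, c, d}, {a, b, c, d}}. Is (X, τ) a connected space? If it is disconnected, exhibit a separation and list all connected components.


(X, τ) is connected.

Find clopen sets (U ∈ τ with X ∖ U ∈ τ):
  U = ∅, X ∖ U = {a, b, c, d} — both open, so U is clopen.
  U = {a, b, c, d}, X ∖ U = ∅ — both open, so U is clopen.
Only trivial clopens (∅ and X) exist, so (X, τ) is connected.
Compute connected components by grouping points that agree on all clopens:
  component: {a, b, c, d}


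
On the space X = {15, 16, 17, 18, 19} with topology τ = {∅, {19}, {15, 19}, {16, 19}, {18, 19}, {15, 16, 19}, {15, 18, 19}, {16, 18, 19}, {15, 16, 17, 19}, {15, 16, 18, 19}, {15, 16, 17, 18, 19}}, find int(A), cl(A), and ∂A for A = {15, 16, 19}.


int(A) = {15, 16, 19}, cl(A) = {15, 16, 17, 18, 19}, ∂A = {17, 18}.

Closed sets in (X, τ) are complements of opens:
  closed(X, τ) = {∅, {17}, {18}, {15, 17}, {16, 17}, {17, 18}, {15, 16, 17}, {15, 17, 18}, {16, 17, 18}, {15, 16, 17, 18}, {15, 16, 17, 18, 19}}.
int(A) = ⋃ {U ∈ τ : U ⊆ A}. Opens contained in A: ∅, {19}, {15, 19}, {16, 19}, {15, 16, 19}.
Taking the union of these: int(A) = {15, 16, 19}.
cl(A) = ⋂ {C closed : A ⊆ C}. Closed sets containing A: {15, 16, 17, 18, 19}.
Intersecting these: cl(A) = {15, 16, 17, 18, 19}.
∂A = cl(A) ∖ int(A) = {15, 16, 17, 18, 19} ∖ {15, 16, 19} = {17, 18}.


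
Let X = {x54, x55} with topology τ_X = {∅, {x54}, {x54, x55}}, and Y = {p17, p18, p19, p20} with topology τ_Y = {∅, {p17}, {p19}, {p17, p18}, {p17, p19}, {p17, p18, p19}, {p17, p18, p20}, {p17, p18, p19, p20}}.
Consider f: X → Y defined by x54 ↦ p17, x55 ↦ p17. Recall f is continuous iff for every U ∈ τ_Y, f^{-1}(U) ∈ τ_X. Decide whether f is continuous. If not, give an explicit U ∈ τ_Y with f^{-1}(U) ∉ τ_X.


f IS continuous.

Compute f^{-1}(U) for each U ∈ τ_Y:
  U = ∅: f^{-1}(U) = ∅ ∈ τ_X ✓.
  U = {p17}: f^{-1}(U) = {x54, x55} ∈ τ_X ✓.
  U = {p19}: f^{-1}(U) = ∅ ∈ τ_X ✓.
  U = {p17, p18}: f^{-1}(U) = {x54, x55} ∈ τ_X ✓.
  U = {p17, p19}: f^{-1}(U) = {x54, x55} ∈ τ_X ✓.
  U = {p17, p18, p19}: f^{-1}(U) = {x54, x55} ∈ τ_X ✓.
  U = {p17, p18, p20}: f^{-1}(U) = {x54, x55} ∈ τ_X ✓.
  U = {p17, p18, p19, p20}: f^{-1}(U) = {x54, x55} ∈ τ_X ✓.
Every preimage lies in τ_X, so f IS continuous.


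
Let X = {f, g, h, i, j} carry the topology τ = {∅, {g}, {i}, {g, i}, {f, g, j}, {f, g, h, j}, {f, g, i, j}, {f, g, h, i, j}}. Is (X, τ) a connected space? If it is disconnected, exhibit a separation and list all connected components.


(X, τ) is disconnected; components = [{i}, {f, g, h, j}].

Find clopen sets (U ∈ τ with X ∖ U ∈ τ):
  U = ∅, X ∖ U = {f, g, h, i, j} — both open, so U is clopen.
  U = {i}, X ∖ U = {f, g, h, j} — both open, so U is clopen.
  U = {f, g, h, j}, X ∖ U = {i} — both open, so U is clopen.
  U = {f, g, h, i, j}, X ∖ U = ∅ — both open, so U is clopen.
Nontrivial clopen(s) exist: e.g. {i}. So (X, τ) is disconnected.
Compute connected components by grouping points that agree on all clopens:
  component: {i}
  component: {f, g, h, j}


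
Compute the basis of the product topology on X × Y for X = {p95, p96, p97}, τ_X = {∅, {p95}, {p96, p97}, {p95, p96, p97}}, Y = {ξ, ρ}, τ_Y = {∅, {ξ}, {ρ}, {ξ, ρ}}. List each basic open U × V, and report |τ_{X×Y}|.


Basis B = {∅ × ∅, {p95} × {ξ}, {p95} × {ρ}, {p95} × {ξ, ρ}, {p96, p97} × {ξ}, {p96, p97} × {ρ}, {p95, p96, p97} × {ξ}, {p95, p96, p97} × {ρ}, {p96, p97} × {ξ, ρ}, {p95, p96, p97} × {ξ, ρ}}; |τ_{X×Y}| = 16.

Enumerate products U × V with U ∈ τ_X, V ∈ τ_Y (deduplicated):
  ∅ × ∅ = {} (∅)
  {p95} × {ξ} = {(p95,ξ)}
  {p95} × {ρ} = {(p95,ρ)}
  {p95} × {ξ, ρ} = {(p95,ξ), (p95,ρ)}
  {p96, p97} × {ξ} = {(p96,ξ), (p97,ξ)}
  {p96, p97} × {ρ} = {(p96,ρ), (p97,ρ)}
  {p95, p96, p97} × {ξ} = {(p95,ξ), (p96,ξ), (p97,ξ)}
  {p95, p96, p97} × {ρ} = {(p95,ρ), (p96,ρ), (p97,ρ)}
  {p96, p97} × {ξ, ρ} = {(p96,ξ), (p96,ρ), (p97,ξ), (p97,ρ)}
  {p95, p96, p97} × {ξ, ρ} = {(p95,ξ), (p95,ρ), (p96,ξ), (p96,ρ), (p97,ξ), (p97,ρ)}
These 10 distinct sets form the basis B.
Close under arbitrary unions to get τ_{X×Y}; counting gives |τ_{X×Y}| = 16.


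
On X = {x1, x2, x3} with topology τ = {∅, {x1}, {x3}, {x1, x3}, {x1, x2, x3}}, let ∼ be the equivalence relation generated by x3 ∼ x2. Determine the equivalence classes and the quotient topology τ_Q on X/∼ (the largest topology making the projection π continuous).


X/∼ = {[x1], [x2=x3]}; |τ_Q| = 3.

Equivalence classes: [x1], [x2=x3].
Quotient map π: X → X/∼ sends x1 ↦ [x1], x2 ↦ [x2=x3], x3 ↦ [x2=x3].
For each subset V ⊆ X/∼, compute π^{-1}(V) ⊆ X and check whether π^{-1}(V) ∈ τ. V is open in τ_Q iff π^{-1}(V) ∈ τ.
  V = {}: π^{-1}(V) = ∅ ∈ τ ✓.
  V = {[x1]}: π^{-1}(V) = {x1} ∈ τ ✓.
  V = {[x2=x3]}: π^{-1}(V) = {x2, x3} ∉ τ ✗.
  V = {[x1], [x2=x3]}: π^{-1}(V) = {x1, x2, x3} ∈ τ ✓.
Open sets in the quotient: τ_Q = {{}, {[x1]}, {[x1], [x2=x3]}} (3 elements).


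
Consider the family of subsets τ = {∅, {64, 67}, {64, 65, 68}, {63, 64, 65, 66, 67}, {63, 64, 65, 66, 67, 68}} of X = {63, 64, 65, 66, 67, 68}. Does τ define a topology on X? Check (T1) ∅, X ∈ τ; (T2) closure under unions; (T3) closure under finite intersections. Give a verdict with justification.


τ is NOT a topology on X.

Axiom (T1): ∅ ∈ τ? Yes; X ∈ τ? Yes.
Axiom (T2/T3): check pairwise unions and intersections of members of τ.
Counterexample for (T3): {64, 67} ∩ {64, 65, 68} = {64} ∉ τ. Therefore τ is NOT a topology.


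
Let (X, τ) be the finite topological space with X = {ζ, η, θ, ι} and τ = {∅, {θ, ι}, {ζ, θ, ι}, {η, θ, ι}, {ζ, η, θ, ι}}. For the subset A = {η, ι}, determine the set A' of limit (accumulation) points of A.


A' = {ζ, η, θ}

For each x ∈ X, list the open sets U ∈ τ with x ∈ U, then check whether U ∩ (A ∖ {x}) ≠ ∅ for every such U.
  x = ζ: opens ∋ x are {ζ, θ, ι}, {ζ, η, θ, ι}; each meets A ∖ {ζ}, so x IS a limit point.
  x = η: opens ∋ x are {η, θ, ι}, {ζ, η, θ, ι}; each meets A ∖ {η}, so x IS a limit point.
  x = θ: opens ∋ x are {θ, ι}, {ζ, θ, ι}, {η, θ, ι}, {ζ, η, θ, ι}; each meets A ∖ {θ}, so x IS a limit point.
  x = ι: open {θ, ι} ∋ x has {θ, ι} ∩ (A ∖ {ι}) = ∅, so x is NOT a limit point.
Collecting: A' = {ζ, η, θ}.


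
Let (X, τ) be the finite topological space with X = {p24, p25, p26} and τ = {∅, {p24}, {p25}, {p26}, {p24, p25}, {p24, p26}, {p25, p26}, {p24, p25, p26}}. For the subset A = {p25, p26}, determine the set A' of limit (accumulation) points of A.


A' = ∅

For each x ∈ X, list the open sets U ∈ τ with x ∈ U, then check whether U ∩ (A ∖ {x}) ≠ ∅ for every such U.
  x = p24: open {p24} ∋ x has {p24} ∩ (A ∖ {p24}) = ∅, so x is NOT a limit point.
  x = p25: open {p25} ∋ x has {p25} ∩ (A ∖ {p25}) = ∅, so x is NOT a limit point.
  x = p26: open {p26} ∋ x has {p26} ∩ (A ∖ {p26}) = ∅, so x is NOT a limit point.
Collecting: A' = ∅.


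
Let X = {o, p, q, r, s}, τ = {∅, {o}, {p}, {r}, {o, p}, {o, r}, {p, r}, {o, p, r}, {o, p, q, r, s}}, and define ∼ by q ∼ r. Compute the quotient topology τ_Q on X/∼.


X/∼ = {[o], [p], [q=r], [s]}; |τ_Q| = 5.

Equivalence classes: [o], [p], [q=r], [s].
Quotient map π: X → X/∼ sends o ↦ [o], p ↦ [p], q ↦ [q=r], r ↦ [q=r], s ↦ [s].
For each subset V ⊆ X/∼, compute π^{-1}(V) ⊆ X and check whether π^{-1}(V) ∈ τ. V is open in τ_Q iff π^{-1}(V) ∈ τ.
  V = {}: π^{-1}(V) = ∅ ∈ τ ✓.
  V = {[o]}: π^{-1}(V) = {o} ∈ τ ✓.
  V = {[p]}: π^{-1}(V) = {p} ∈ τ ✓.
  V = {[o], [p]}: π^{-1}(V) = {o, p} ∈ τ ✓.
  V = {[q=r]}: π^{-1}(V) = {q, r} ∉ τ ✗.
  V = {[o], [q=r]}: π^{-1}(V) = {o, q, r} ∉ τ ✗.
  V = {[p], [q=r]}: π^{-1}(V) = {p, q, r} ∉ τ ✗.
  V = {[o], [p], [q=r]}: π^{-1}(V) = {o, p, q, r} ∉ τ ✗.
  V = {[s]}: π^{-1}(V) = {s} ∉ τ ✗.
  V = {[o], [s]}: π^{-1}(V) = {o, s} ∉ τ ✗.
  V = {[p], [s]}: π^{-1}(V) = {p, s} ∉ τ ✗.
  V = {[o], [p], [s]}: π^{-1}(V) = {o, p, s} ∉ τ ✗.
  V = {[q=r], [s]}: π^{-1}(V) = {q, r, s} ∉ τ ✗.
  V = {[o], [q=r], [s]}: π^{-1}(V) = {o, q, r, s} ∉ τ ✗.
  V = {[p], [q=r], [s]}: π^{-1}(V) = {p, q, r, s} ∉ τ ✗.
  V = {[o], [p], [q=r], [s]}: π^{-1}(V) = {o, p, q, r, s} ∈ τ ✓.
Open sets in the quotient: τ_Q = {{}, {[o]}, {[p]}, {[o], [p]}, {[o], [p], [q=r], [s]}} (5 elements).


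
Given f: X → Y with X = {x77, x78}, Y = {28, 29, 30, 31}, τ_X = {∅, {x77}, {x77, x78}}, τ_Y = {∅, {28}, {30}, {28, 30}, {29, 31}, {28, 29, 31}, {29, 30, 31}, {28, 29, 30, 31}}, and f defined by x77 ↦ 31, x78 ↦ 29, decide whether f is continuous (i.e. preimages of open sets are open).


f IS continuous.

Compute f^{-1}(U) for each U ∈ τ_Y:
  U = ∅: f^{-1}(U) = ∅ ∈ τ_X ✓.
  U = {28}: f^{-1}(U) = ∅ ∈ τ_X ✓.
  U = {30}: f^{-1}(U) = ∅ ∈ τ_X ✓.
  U = {28, 30}: f^{-1}(U) = ∅ ∈ τ_X ✓.
  U = {29, 31}: f^{-1}(U) = {x77, x78} ∈ τ_X ✓.
  U = {28, 29, 31}: f^{-1}(U) = {x77, x78} ∈ τ_X ✓.
  U = {29, 30, 31}: f^{-1}(U) = {x77, x78} ∈ τ_X ✓.
  U = {28, 29, 30, 31}: f^{-1}(U) = {x77, x78} ∈ τ_X ✓.
Every preimage lies in τ_X, so f IS continuous.


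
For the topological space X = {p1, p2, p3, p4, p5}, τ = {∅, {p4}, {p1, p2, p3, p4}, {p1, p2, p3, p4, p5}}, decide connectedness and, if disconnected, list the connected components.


(X, τ) is connected.

Find clopen sets (U ∈ τ with X ∖ U ∈ τ):
  U = ∅, X ∖ U = {p1, p2, p3, p4, p5} — both open, so U is clopen.
  U = {p1, p2, p3, p4, p5}, X ∖ U = ∅ — both open, so U is clopen.
Only trivial clopens (∅ and X) exist, so (X, τ) is connected.
Compute connected components by grouping points that agree on all clopens:
  component: {p1, p2, p3, p4, p5}


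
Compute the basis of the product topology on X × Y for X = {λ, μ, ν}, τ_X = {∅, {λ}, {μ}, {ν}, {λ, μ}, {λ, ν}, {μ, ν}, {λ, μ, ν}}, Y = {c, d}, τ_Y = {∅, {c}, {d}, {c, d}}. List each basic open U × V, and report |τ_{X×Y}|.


Basis B = {∅ × ∅, {λ} × {c}, {λ} × {d}, {μ} × {c}, {μ} × {d}, {ν} × {c}, {ν} × {d}, {λ} × {c, d}, {λ, μ} × {c}, {λ, ν} × {c}, {λ, μ} × {d}, {λ, ν} × {d}, {μ} × {c, d}, {μ, ν} × {c}, {μ, ν} × {d}, {ν} × {c, d}, {λ, μ, ν} × {c}, {λ, μ, ν} × {d}, {λ, μ} × {c, d}, {λ, ν} × {c, d}, {μ, ν} × {c, d}, {λ, μ, ν} × {c, d}}; |τ_{X×Y}| = 64.

Enumerate products U × V with U ∈ τ_X, V ∈ τ_Y (deduplicated):
  ∅ × ∅ = {} (∅)
  {λ} × {c} = {(λ,c)}
  {λ} × {d} = {(λ,d)}
  {μ} × {c} = {(μ,c)}
  {μ} × {d} = {(μ,d)}
  {ν} × {c} = {(ν,c)}
  {ν} × {d} = {(ν,d)}
  {λ} × {c, d} = {(λ,c), (λ,d)}
  {λ, μ} × {c} = {(λ,c), (μ,c)}
  {λ, ν} × {c} = {(λ,c), (ν,c)}
  {λ, μ} × {d} = {(λ,d), (μ,d)}
  {λ, ν} × {d} = {(λ,d), (ν,d)}
  {μ} × {c, d} = {(μ,c), (μ,d)}
  {μ, ν} × {c} = {(μ,c), (ν,c)}
  {μ, ν} × {d} = {(μ,d), (ν,d)}
  {ν} × {c, d} = {(ν,c), (ν,d)}
  {λ, μ, ν} × {c} = {(λ,c), (μ,c), (ν,c)}
  {λ, μ, ν} × {d} = {(λ,d), (μ,d), (ν,d)}
  {λ, μ} × {c, d} = {(λ,c), (λ,d), (μ,c), (μ,d)}
  {λ, ν} × {c, d} = {(λ,c), (λ,d), (ν,c), (ν,d)}
  {μ, ν} × {c, d} = {(μ,c), (μ,d), (ν,c), (ν,d)}
  {λ, μ, ν} × {c, d} = {(λ,c), (λ,d), (μ,c), (μ,d), (ν,c), (ν,d)}
These 22 distinct sets form the basis B.
Close under arbitrary unions to get τ_{X×Y}; counting gives |τ_{X×Y}| = 64.


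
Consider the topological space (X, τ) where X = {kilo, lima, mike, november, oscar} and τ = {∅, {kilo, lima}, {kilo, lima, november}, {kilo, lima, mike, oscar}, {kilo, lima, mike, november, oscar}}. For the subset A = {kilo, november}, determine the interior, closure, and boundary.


int(A) = ∅, cl(A) = {kilo, lima, mike, november, oscar}, ∂A = {kilo, lima, mike, november, oscar}.

Closed sets in (X, τ) are complements of opens:
  closed(X, τ) = {∅, {november}, {mike, oscar}, {mike, november, oscar}, {kilo, lima, mike, november, oscar}}.
int(A) = ⋃ {U ∈ τ : U ⊆ A}. Opens contained in A: ∅.
Taking the union of these: int(A) = ∅.
cl(A) = ⋂ {C closed : A ⊆ C}. Closed sets containing A: {kilo, lima, mike, november, oscar}.
Intersecting these: cl(A) = {kilo, lima, mike, november, oscar}.
∂A = cl(A) ∖ int(A) = {kilo, lima, mike, november, oscar} ∖ ∅ = {kilo, lima, mike, november, oscar}.


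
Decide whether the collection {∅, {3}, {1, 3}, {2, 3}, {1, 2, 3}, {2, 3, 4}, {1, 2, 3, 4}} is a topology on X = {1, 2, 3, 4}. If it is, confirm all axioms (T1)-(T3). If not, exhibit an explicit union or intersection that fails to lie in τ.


τ IS a topology on X.

Axiom (T1): ∅ ∈ τ? Yes; X ∈ τ? Yes.
Axiom (T2/T3): check pairwise unions and intersections of members of τ.
All pairwise intersections and unions checked — each lies in τ. Therefore τ satisfies (T1), (T2), (T3): it IS a topology on X.


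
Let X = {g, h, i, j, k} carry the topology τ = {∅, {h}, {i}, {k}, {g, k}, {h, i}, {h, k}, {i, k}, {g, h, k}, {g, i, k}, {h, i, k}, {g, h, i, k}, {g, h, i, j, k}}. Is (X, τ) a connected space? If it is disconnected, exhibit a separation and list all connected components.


(X, τ) is connected.

Find clopen sets (U ∈ τ with X ∖ U ∈ τ):
  U = ∅, X ∖ U = {g, h, i, j, k} — both open, so U is clopen.
  U = {g, h, i, j, k}, X ∖ U = ∅ — both open, so U is clopen.
Only trivial clopens (∅ and X) exist, so (X, τ) is connected.
Compute connected components by grouping points that agree on all clopens:
  component: {g, h, i, j, k}


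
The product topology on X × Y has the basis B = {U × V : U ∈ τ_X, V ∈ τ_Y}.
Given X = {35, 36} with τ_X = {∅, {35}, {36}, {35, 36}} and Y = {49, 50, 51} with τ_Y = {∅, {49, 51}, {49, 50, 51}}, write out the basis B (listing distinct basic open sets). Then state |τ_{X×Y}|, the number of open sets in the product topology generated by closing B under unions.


Basis B = {∅ × ∅, {35} × {49, 51}, {36} × {49, 51}, {35} × {49, 50, 51}, {36} × {49, 50, 51}, {35, 36} × {49, 51}, {35, 36} × {49, 50, 51}}; |τ_{X×Y}| = 9.

Enumerate products U × V with U ∈ τ_X, V ∈ τ_Y (deduplicated):
  ∅ × ∅ = {} (∅)
  {35} × {49, 51} = {(35,49), (35,51)}
  {36} × {49, 51} = {(36,49), (36,51)}
  {35} × {49, 50, 51} = {(35,49), (35,50), (35,51)}
  {36} × {49, 50, 51} = {(36,49), (36,50), (36,51)}
  {35, 36} × {49, 51} = {(35,49), (35,51), (36,49), (36,51)}
  {35, 36} × {49, 50, 51} = {(35,49), (35,50), (35,51), (36,49), (36,50), (36,51)}
These 7 distinct sets form the basis B.
Close under arbitrary unions to get τ_{X×Y}; counting gives |τ_{X×Y}| = 9.


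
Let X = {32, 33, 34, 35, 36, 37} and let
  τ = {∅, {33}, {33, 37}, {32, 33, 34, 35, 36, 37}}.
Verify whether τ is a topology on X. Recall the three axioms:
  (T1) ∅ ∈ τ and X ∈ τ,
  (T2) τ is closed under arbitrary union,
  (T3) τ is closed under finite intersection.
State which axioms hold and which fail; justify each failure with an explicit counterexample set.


τ IS a topology on X.

Axiom (T1): ∅ ∈ τ? Yes; X ∈ τ? Yes.
Axiom (T2/T3): check pairwise unions and intersections of members of τ.
All pairwise intersections and unions checked — each lies in τ. Therefore τ satisfies (T1), (T2), (T3): it IS a topology on X.


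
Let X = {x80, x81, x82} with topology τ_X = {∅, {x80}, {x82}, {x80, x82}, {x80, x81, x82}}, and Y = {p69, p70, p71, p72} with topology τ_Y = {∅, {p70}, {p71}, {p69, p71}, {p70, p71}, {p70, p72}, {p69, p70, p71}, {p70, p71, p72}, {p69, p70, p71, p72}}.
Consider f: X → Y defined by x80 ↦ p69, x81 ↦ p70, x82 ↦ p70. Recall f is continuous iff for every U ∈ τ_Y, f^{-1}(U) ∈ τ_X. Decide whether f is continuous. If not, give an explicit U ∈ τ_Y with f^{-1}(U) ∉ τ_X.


f is NOT continuous.

Compute f^{-1}(U) for each U ∈ τ_Y:
  U = ∅: f^{-1}(U) = ∅ ∈ τ_X ✓.
  U = {p70}: f^{-1}(U) = {x81, x82} ∉ τ_X ✗.
  U = {p71}: f^{-1}(U) = ∅ ∈ τ_X ✓.
  U = {p69, p71}: f^{-1}(U) = {x80} ∈ τ_X ✓.
  U = {p70, p71}: f^{-1}(U) = {x81, x82} ∉ τ_X ✗.
  U = {p70, p72}: f^{-1}(U) = {x81, x82} ∉ τ_X ✗.
  U = {p69, p70, p71}: f^{-1}(U) = {x80, x81, x82} ∈ τ_X ✓.
  U = {p70, p71, p72}: f^{-1}(U) = {x81, x82} ∉ τ_X ✗.
  U = {p69, p70, p71, p72}: f^{-1}(U) = {x80, x81, x82} ∈ τ_X ✓.
Found U = {p70} with f^{-1}(U) = {x81, x82} not in τ_X. Therefore f is NOT continuous.


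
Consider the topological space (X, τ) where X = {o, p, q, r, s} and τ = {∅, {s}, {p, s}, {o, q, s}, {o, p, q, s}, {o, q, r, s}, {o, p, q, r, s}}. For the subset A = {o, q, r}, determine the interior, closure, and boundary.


int(A) = ∅, cl(A) = {o, q, r}, ∂A = {o, q, r}.

Closed sets in (X, τ) are complements of opens:
  closed(X, τ) = {∅, {p}, {r}, {p, r}, {o, q, r}, {o, p, q, r}, {o, p, q, r, s}}.
int(A) = ⋃ {U ∈ τ : U ⊆ A}. Opens contained in A: ∅.
Taking the union of these: int(A) = ∅.
cl(A) = ⋂ {C closed : A ⊆ C}. Closed sets containing A: {o, q, r}, {o, p, q, r}, {o, p, q, r, s}.
Intersecting these: cl(A) = {o, q, r}.
∂A = cl(A) ∖ int(A) = {o, q, r} ∖ ∅ = {o, q, r}.


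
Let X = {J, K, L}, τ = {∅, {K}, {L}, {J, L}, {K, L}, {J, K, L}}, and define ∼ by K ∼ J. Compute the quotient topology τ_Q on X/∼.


X/∼ = {[J=K], [L]}; |τ_Q| = 3.

Equivalence classes: [J=K], [L].
Quotient map π: X → X/∼ sends J ↦ [J=K], K ↦ [J=K], L ↦ [L].
For each subset V ⊆ X/∼, compute π^{-1}(V) ⊆ X and check whether π^{-1}(V) ∈ τ. V is open in τ_Q iff π^{-1}(V) ∈ τ.
  V = {}: π^{-1}(V) = ∅ ∈ τ ✓.
  V = {[J=K]}: π^{-1}(V) = {J, K} ∉ τ ✗.
  V = {[L]}: π^{-1}(V) = {L} ∈ τ ✓.
  V = {[J=K], [L]}: π^{-1}(V) = {J, K, L} ∈ τ ✓.
Open sets in the quotient: τ_Q = {{}, {[L]}, {[J=K], [L]}} (3 elements).


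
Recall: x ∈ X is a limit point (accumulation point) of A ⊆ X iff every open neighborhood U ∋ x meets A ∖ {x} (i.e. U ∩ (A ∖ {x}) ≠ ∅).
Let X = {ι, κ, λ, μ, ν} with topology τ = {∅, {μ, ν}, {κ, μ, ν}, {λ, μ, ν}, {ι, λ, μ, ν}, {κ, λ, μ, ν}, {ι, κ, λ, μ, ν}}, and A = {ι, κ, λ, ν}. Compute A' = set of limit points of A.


A' = {ι, κ, λ, μ}

For each x ∈ X, list the open sets U ∈ τ with x ∈ U, then check whether U ∩ (A ∖ {x}) ≠ ∅ for every such U.
  x = ι: opens ∋ x are {ι, λ, μ, ν}, {ι, κ, λ, μ, ν}; each meets A ∖ {ι}, so x IS a limit point.
  x = κ: opens ∋ x are {κ, μ, ν}, {κ, λ, μ, ν}, {ι, κ, λ, μ, ν}; each meets A ∖ {κ}, so x IS a limit point.
  x = λ: opens ∋ x are {λ, μ, ν}, {ι, λ, μ, ν}, {κ, λ, μ, ν}, {ι, κ, λ, μ, ν}; each meets A ∖ {λ}, so x IS a limit point.
  x = μ: opens ∋ x are {μ, ν}, {κ, μ, ν}, {λ, μ, ν}, {ι, λ, μ, ν}, {κ, λ, μ, ν}, {ι, κ, λ, μ, ν}; each meets A ∖ {μ}, so x IS a limit point.
  x = ν: open {μ, ν} ∋ x has {μ, ν} ∩ (A ∖ {ν}) = ∅, so x is NOT a limit point.
Collecting: A' = {ι, κ, λ, μ}.


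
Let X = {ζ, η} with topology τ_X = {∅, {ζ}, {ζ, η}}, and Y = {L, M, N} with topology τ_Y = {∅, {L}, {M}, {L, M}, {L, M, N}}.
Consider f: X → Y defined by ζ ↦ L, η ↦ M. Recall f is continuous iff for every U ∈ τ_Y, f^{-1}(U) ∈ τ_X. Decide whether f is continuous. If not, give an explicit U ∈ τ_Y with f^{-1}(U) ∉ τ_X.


f is NOT continuous.

Compute f^{-1}(U) for each U ∈ τ_Y:
  U = ∅: f^{-1}(U) = ∅ ∈ τ_X ✓.
  U = {L}: f^{-1}(U) = {ζ} ∈ τ_X ✓.
  U = {M}: f^{-1}(U) = {η} ∉ τ_X ✗.
  U = {L, M}: f^{-1}(U) = {ζ, η} ∈ τ_X ✓.
  U = {L, M, N}: f^{-1}(U) = {ζ, η} ∈ τ_X ✓.
Found U = {M} with f^{-1}(U) = {η} not in τ_X. Therefore f is NOT continuous.


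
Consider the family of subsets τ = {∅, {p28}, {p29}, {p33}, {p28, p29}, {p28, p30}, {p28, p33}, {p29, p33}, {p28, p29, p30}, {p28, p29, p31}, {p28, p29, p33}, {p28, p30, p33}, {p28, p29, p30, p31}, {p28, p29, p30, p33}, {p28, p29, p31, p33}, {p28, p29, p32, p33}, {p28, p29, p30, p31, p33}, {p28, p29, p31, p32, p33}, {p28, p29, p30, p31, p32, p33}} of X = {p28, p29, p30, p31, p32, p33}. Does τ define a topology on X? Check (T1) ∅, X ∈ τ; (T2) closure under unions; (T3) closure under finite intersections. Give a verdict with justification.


τ is NOT a topology on X.

Axiom (T1): ∅ ∈ τ? Yes; X ∈ τ? Yes.
Axiom (T2/T3): check pairwise unions and intersections of members of τ.
Counterexample for (T2): {p28, p30} ∪ {p28, p29, p32, p33} = {p28, p29, p30, p32, p33} ∉ τ. Therefore τ is NOT a topology.


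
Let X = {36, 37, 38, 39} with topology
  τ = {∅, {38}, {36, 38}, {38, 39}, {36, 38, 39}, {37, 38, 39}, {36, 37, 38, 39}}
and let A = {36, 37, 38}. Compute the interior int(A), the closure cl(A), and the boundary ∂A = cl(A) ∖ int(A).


int(A) = {36, 38}, cl(A) = {36, 37, 38, 39}, ∂A = {37, 39}.

Closed sets in (X, τ) are complements of opens:
  closed(X, τ) = {∅, {36}, {37}, {36, 37}, {37, 39}, {36, 37, 39}, {36, 37, 38, 39}}.
int(A) = ⋃ {U ∈ τ : U ⊆ A}. Opens contained in A: ∅, {38}, {36, 38}.
Taking the union of these: int(A) = {36, 38}.
cl(A) = ⋂ {C closed : A ⊆ C}. Closed sets containing A: {36, 37, 38, 39}.
Intersecting these: cl(A) = {36, 37, 38, 39}.
∂A = cl(A) ∖ int(A) = {36, 37, 38, 39} ∖ {36, 38} = {37, 39}.


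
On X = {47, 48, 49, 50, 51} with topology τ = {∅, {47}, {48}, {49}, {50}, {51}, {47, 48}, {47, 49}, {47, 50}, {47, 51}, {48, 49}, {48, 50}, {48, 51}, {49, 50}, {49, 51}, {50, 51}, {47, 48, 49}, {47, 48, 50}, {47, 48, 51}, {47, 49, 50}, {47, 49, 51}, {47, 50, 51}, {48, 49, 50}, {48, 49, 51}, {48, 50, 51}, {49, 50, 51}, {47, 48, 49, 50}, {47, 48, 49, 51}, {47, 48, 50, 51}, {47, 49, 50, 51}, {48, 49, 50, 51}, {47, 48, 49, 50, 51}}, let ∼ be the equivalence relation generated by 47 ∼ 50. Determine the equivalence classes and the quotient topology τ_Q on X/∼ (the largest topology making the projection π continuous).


X/∼ = {[47=50], [48], [49], [51]}; |τ_Q| = 16.

Equivalence classes: [47=50], [48], [49], [51].
Quotient map π: X → X/∼ sends 47 ↦ [47=50], 48 ↦ [48], 49 ↦ [49], 50 ↦ [47=50], 51 ↦ [51].
For each subset V ⊆ X/∼, compute π^{-1}(V) ⊆ X and check whether π^{-1}(V) ∈ τ. V is open in τ_Q iff π^{-1}(V) ∈ τ.
  V = {}: π^{-1}(V) = ∅ ∈ τ ✓.
  V = {[47=50]}: π^{-1}(V) = {47, 50} ∈ τ ✓.
  V = {[48]}: π^{-1}(V) = {48} ∈ τ ✓.
  V = {[47=50], [48]}: π^{-1}(V) = {47, 48, 50} ∈ τ ✓.
  V = {[49]}: π^{-1}(V) = {49} ∈ τ ✓.
  V = {[47=50], [49]}: π^{-1}(V) = {47, 49, 50} ∈ τ ✓.
  V = {[48], [49]}: π^{-1}(V) = {48, 49} ∈ τ ✓.
  V = {[47=50], [48], [49]}: π^{-1}(V) = {47, 48, 49, 50} ∈ τ ✓.
  V = {[51]}: π^{-1}(V) = {51} ∈ τ ✓.
  V = {[47=50], [51]}: π^{-1}(V) = {47, 50, 51} ∈ τ ✓.
  V = {[48], [51]}: π^{-1}(V) = {48, 51} ∈ τ ✓.
  V = {[47=50], [48], [51]}: π^{-1}(V) = {47, 48, 50, 51} ∈ τ ✓.
  V = {[49], [51]}: π^{-1}(V) = {49, 51} ∈ τ ✓.
  V = {[47=50], [49], [51]}: π^{-1}(V) = {47, 49, 50, 51} ∈ τ ✓.
  V = {[48], [49], [51]}: π^{-1}(V) = {48, 49, 51} ∈ τ ✓.
  V = {[47=50], [48], [49], [51]}: π^{-1}(V) = {47, 48, 49, 50, 51} ∈ τ ✓.
Open sets in the quotient: τ_Q = {{}, {[47=50]}, {[48]}, {[47=50], [48]}, {[49]}, {[47=50], [49]}, {[48], [49]}, {[47=50], [48], [49]}, {[51]}, {[47=50], [51]}, {[48], [51]}, {[47=50], [48], [51]}, {[49], [51]}, {[47=50], [49], [51]}, {[48], [49], [51]}, {[47=50], [48], [49], [51]}} (16 elements).


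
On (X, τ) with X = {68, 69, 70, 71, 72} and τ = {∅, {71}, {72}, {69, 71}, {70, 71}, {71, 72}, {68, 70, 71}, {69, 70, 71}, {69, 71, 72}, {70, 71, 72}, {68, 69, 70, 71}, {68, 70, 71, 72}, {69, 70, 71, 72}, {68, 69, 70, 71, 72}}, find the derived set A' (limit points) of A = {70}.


A' = {68}

For each x ∈ X, list the open sets U ∈ τ with x ∈ U, then check whether U ∩ (A ∖ {x}) ≠ ∅ for every such U.
  x = 68: opens ∋ x are {68, 70, 71}, {68, 69, 70, 71}, {68, 70, 71, 72}, {68, 69, 70, 71, 72}; each meets A ∖ {68}, so x IS a limit point.
  x = 69: open {69, 71} ∋ x has {69, 71} ∩ (A ∖ {69}) = ∅, so x is NOT a limit point.
  x = 70: open {70, 71} ∋ x has {70, 71} ∩ (A ∖ {70}) = ∅, so x is NOT a limit point.
  x = 71: open {71} ∋ x has {71} ∩ (A ∖ {71}) = ∅, so x is NOT a limit point.
  x = 72: open {72} ∋ x has {72} ∩ (A ∖ {72}) = ∅, so x is NOT a limit point.
Collecting: A' = {68}.


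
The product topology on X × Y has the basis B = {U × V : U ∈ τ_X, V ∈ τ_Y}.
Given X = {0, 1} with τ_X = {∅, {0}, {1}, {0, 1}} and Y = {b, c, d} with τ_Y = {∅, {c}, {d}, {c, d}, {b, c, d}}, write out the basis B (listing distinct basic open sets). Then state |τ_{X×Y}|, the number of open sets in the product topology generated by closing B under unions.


Basis B = {∅ × ∅, {0} × {c}, {0} × {d}, {1} × {c}, {1} × {d}, {0} × {c, d}, {0, 1} × {c}, {0, 1} × {d}, {1} × {c, d}, {0} × {b, c, d}, {1} × {b, c, d}, {0, 1} × {c, d}, {0, 1} × {b, c, d}}; |τ_{X×Y}| = 25.

Enumerate products U × V with U ∈ τ_X, V ∈ τ_Y (deduplicated):
  ∅ × ∅ = {} (∅)
  {0} × {c} = {(0,c)}
  {0} × {d} = {(0,d)}
  {1} × {c} = {(1,c)}
  {1} × {d} = {(1,d)}
  {0} × {c, d} = {(0,c), (0,d)}
  {0, 1} × {c} = {(0,c), (1,c)}
  {0, 1} × {d} = {(0,d), (1,d)}
  {1} × {c, d} = {(1,c), (1,d)}
  {0} × {b, c, d} = {(0,b), (0,c), (0,d)}
  {1} × {b, c, d} = {(1,b), (1,c), (1,d)}
  {0, 1} × {c, d} = {(0,c), (0,d), (1,c), (1,d)}
  {0, 1} × {b, c, d} = {(0,b), (0,c), (0,d), (1,b), (1,c), (1,d)}
These 13 distinct sets form the basis B.
Close under arbitrary unions to get τ_{X×Y}; counting gives |τ_{X×Y}| = 25.
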